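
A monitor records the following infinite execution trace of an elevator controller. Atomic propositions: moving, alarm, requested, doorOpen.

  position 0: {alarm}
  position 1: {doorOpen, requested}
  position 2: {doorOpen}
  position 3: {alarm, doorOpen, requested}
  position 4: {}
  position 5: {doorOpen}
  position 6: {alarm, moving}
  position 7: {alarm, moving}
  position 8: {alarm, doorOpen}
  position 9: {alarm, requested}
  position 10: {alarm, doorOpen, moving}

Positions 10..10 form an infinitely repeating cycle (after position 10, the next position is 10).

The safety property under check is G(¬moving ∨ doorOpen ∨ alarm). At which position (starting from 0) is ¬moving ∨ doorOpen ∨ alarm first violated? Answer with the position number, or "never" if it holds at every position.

never

¬moving ∨ doorOpen ∨ alarm holds at every position 0..10, and those are all the positions the trace ever visits, so the invariant G(¬moving ∨ doorOpen ∨ alarm) is never violated.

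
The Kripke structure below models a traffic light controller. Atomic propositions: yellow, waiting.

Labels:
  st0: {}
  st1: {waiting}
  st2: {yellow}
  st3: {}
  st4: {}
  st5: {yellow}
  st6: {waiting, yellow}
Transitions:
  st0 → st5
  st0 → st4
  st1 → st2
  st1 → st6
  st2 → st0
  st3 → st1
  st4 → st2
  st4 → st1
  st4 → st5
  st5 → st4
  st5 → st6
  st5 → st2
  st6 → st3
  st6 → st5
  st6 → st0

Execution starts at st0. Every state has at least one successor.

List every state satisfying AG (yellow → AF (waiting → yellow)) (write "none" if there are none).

States satisfying yellow → AF (waiting → yellow): {st0, st1, st2, st3, st4, st5, st6}.
States satisfying AG (yellow → AF (waiting → yellow)): {st0, st1, st2, st3, st4, st5, st6}.

{st0, st1, st2, st3, st4, st5, st6}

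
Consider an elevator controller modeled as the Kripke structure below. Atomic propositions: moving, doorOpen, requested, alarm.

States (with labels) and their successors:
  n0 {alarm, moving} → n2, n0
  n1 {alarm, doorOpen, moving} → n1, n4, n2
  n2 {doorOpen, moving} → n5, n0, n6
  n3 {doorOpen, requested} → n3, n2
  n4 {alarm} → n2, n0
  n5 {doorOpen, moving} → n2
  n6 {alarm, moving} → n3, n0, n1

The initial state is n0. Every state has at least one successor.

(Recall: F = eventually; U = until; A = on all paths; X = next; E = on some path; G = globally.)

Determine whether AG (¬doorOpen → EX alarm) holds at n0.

States satisfying ¬doorOpen → EX alarm: {n0, n1, n2, n3, n4, n5, n6}.
States satisfying AG (¬doorOpen → EX alarm): {n0, n1, n2, n3, n4, n5, n6}.
Every state reachable from n0 satisfies ¬doorOpen → EX alarm.
n0 ∈ Sat(AG (¬doorOpen → EX alarm)).

Satisfied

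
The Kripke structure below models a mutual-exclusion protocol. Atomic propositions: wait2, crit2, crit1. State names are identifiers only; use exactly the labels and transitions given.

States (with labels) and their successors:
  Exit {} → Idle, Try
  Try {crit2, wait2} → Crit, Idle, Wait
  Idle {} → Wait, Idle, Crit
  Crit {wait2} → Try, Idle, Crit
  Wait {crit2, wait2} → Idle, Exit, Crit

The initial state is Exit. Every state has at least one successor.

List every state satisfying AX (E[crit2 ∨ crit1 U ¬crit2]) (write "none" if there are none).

States satisfying E[crit2 ∨ crit1 U ¬crit2]: {Exit, Try, Idle, Crit, Wait}.
States satisfying AX (E[crit2 ∨ crit1 U ¬crit2]): {Exit, Try, Idle, Crit, Wait}.

{Exit, Try, Idle, Crit, Wait}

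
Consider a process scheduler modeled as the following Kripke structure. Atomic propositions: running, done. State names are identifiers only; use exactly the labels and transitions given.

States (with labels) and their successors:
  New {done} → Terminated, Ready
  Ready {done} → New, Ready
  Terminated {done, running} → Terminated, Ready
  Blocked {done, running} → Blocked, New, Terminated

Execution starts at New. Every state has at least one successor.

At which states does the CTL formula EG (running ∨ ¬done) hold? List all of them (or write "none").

{Terminated, Blocked}

States satisfying running ∨ ¬done: {Terminated, Blocked}.
States satisfying EG (running ∨ ¬done): {Terminated, Blocked}.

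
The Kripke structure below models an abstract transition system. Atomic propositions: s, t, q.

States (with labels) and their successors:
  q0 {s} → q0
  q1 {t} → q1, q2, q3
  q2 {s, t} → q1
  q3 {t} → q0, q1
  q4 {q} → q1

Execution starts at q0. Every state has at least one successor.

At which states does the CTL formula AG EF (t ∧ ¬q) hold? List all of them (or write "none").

none

States satisfying EF (t ∧ ¬q): {q1, q2, q3, q4}.
States satisfying AG EF (t ∧ ¬q): ∅.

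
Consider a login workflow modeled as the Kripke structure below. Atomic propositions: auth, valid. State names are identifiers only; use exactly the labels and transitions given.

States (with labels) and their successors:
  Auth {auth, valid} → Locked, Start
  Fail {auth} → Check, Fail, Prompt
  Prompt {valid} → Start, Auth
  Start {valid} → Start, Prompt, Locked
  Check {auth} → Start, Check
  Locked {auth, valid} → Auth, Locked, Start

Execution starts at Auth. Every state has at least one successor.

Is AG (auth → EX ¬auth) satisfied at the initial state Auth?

States satisfying auth → EX ¬auth: {Auth, Fail, Prompt, Start, Check, Locked}.
States satisfying AG (auth → EX ¬auth): {Auth, Fail, Prompt, Start, Check, Locked}.
Every state reachable from Auth satisfies auth → EX ¬auth.
Auth ∈ Sat(AG (auth → EX ¬auth)).

Holds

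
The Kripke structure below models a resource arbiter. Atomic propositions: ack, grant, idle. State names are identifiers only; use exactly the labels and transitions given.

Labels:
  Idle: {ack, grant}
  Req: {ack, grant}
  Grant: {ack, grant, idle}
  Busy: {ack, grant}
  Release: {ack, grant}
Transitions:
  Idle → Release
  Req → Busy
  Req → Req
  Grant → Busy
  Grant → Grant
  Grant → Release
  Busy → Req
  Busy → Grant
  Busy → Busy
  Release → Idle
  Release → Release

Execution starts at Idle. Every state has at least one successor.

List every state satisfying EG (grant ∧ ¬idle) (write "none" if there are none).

States satisfying grant ∧ ¬idle: {Idle, Req, Busy, Release}.
States satisfying EG (grant ∧ ¬idle): {Idle, Req, Busy, Release}.

{Idle, Req, Busy, Release}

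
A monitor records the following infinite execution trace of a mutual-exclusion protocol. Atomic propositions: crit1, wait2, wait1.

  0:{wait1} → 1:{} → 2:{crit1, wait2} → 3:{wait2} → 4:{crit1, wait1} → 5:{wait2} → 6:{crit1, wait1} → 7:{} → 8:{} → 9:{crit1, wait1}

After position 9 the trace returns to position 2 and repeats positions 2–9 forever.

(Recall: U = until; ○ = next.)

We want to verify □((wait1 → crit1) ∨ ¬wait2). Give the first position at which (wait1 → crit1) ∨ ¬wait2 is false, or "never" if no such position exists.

never

(wait1 → crit1) ∨ ¬wait2 holds at every position 0..9, and those are all the positions the trace ever visits, so the invariant □((wait1 → crit1) ∨ ¬wait2) is never violated.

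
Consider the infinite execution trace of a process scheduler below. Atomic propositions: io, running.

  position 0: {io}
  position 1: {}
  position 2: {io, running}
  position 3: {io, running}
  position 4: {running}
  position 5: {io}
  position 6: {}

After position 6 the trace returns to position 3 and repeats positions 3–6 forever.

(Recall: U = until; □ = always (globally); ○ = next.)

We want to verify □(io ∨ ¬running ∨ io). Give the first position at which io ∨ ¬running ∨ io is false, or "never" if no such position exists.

Check io ∨ ¬running ∨ io at each position in order: 0 ✓, 1 ✓, 2 ✓, 3 ✓.
At position 4 the labels are {running}, so io ∨ ¬running ∨ io is false there. This is the first violation.

4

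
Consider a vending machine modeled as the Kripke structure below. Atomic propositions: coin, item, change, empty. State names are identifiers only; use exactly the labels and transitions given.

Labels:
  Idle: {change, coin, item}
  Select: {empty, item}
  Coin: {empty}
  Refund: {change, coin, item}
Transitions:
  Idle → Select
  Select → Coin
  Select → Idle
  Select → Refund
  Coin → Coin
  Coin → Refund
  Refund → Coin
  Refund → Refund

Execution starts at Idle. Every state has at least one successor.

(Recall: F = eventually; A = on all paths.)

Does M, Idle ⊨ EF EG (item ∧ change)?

Satisfied

States satisfying EG (item ∧ change): {Refund}.
States satisfying EF EG (item ∧ change): {Idle, Select, Coin, Refund}.
Some path from Idle reaches a state where EG (item ∧ change) holds.
Idle ∈ Sat(EF EG (item ∧ change)).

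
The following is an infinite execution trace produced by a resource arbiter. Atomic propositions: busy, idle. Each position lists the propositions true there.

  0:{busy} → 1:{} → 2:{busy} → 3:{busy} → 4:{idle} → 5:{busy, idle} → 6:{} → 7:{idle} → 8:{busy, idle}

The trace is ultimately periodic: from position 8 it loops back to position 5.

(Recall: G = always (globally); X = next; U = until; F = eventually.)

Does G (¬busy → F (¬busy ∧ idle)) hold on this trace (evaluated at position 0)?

Yes

¬busy → F (¬busy ∧ idle) holds at every position 0..8, and those are all positions ever visited, so G (¬busy → F (¬busy ∧ idle)) holds.
Positions where ¬busy holds: 1, 4, 6, 7.
Check F (¬busy ∧ idle) at each: 1→ok, 4→ok, 6→ok, 7→ok.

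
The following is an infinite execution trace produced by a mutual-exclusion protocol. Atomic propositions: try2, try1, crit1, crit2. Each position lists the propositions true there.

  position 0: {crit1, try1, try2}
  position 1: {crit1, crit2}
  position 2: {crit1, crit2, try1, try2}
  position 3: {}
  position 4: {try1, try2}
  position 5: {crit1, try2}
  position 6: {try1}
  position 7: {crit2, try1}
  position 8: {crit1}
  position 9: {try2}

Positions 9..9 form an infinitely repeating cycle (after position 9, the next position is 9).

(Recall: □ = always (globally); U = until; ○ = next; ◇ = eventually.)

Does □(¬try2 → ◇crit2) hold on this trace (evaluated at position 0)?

Does not hold

¬try2 → ◇crit2 must hold at every position from 0 onward. It fails at position 8, so □(¬try2 → ◇crit2) is false.
Positions where ¬try2 holds: 1, 3, 6, 7, 8.
Check ◇crit2 at each: 1→ok, 3→ok, 6→ok, 7→ok, 8→fails.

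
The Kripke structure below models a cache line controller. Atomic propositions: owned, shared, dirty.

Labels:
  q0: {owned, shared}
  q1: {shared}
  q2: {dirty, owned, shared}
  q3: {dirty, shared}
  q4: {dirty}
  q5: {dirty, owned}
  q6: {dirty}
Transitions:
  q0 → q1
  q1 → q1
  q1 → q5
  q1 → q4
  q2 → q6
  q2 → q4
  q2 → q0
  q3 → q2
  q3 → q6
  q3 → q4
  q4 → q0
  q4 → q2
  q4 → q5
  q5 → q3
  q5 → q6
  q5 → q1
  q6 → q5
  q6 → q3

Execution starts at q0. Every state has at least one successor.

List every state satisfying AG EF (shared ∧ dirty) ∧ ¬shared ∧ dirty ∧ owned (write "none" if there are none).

States satisfying EF (shared ∧ dirty): {q0, q1, q2, q3, q4, q5, q6}.
States satisfying AG EF (shared ∧ dirty): {q0, q1, q2, q3, q4, q5, q6}.
States satisfying ¬shared: {q4, q5, q6}.
States satisfying ¬shared ∧ dirty: {q4, q5, q6}.
States satisfying ¬shared ∧ dirty ∧ owned: {q5}.
States satisfying AG EF (shared ∧ dirty) ∧ ¬shared ∧ dirty ∧ owned: {q5}.

{q5}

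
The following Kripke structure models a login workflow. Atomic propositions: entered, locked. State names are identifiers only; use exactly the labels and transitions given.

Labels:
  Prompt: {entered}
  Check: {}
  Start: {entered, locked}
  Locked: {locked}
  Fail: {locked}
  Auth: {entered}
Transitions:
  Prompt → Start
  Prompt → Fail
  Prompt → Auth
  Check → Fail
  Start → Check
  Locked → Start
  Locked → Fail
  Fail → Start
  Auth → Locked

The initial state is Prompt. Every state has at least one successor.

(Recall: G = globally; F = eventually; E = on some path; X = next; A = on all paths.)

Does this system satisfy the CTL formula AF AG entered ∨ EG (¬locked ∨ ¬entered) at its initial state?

No

States satisfying AG entered: ∅.
States satisfying AF AG entered: ∅.
States satisfying ¬locked ∨ ¬entered: {Prompt, Check, Locked, Fail, Auth}.
States satisfying EG (¬locked ∨ ¬entered): ∅.
States satisfying AF AG entered ∨ EG (¬locked ∨ ¬entered): ∅.
Prompt ∉ Sat(AF AG entered ∨ EG (¬locked ∨ ¬entered)).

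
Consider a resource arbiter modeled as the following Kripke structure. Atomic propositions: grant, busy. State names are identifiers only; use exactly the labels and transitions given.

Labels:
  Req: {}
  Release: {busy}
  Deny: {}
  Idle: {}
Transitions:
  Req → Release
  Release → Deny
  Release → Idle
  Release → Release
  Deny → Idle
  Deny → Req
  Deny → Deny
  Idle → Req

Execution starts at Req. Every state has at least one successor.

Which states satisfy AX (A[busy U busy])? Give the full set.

{Req}

States satisfying A[busy U busy]: {Release}.
States satisfying AX (A[busy U busy]): {Req}.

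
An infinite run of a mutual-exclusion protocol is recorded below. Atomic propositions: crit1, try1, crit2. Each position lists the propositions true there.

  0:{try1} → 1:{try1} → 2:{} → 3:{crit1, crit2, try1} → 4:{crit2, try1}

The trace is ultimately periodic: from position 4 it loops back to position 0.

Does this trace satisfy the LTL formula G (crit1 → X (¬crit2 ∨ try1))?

crit1 → X (¬crit2 ∨ try1) holds at every position 0..4, and those are all positions ever visited, so G (crit1 → X (¬crit2 ∨ try1)) holds.
Positions where crit1 holds: 3.
Check X (¬crit2 ∨ try1) at each: 3→ok.

Yes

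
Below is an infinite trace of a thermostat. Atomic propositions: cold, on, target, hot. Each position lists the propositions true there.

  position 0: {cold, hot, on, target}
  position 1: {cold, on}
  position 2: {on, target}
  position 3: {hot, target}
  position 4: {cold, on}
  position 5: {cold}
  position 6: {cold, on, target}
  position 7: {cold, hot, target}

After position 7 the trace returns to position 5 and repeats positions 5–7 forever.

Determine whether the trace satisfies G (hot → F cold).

hot → F cold holds at every position 0..7, and those are all positions ever visited, so G (hot → F cold) holds.
Positions where hot holds: 0, 3, 7.
Check F cold at each: 0→ok, 3→ok, 7→ok.

Satisfied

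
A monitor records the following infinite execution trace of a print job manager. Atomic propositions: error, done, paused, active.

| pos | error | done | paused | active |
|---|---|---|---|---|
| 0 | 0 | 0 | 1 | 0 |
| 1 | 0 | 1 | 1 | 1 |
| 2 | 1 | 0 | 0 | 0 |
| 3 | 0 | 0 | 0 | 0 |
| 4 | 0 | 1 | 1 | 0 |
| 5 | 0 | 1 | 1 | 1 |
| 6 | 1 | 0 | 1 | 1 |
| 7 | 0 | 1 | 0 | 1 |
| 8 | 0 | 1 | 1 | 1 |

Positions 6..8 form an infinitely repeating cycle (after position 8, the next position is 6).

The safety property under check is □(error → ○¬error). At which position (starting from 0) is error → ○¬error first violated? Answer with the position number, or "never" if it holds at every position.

never

error → ○¬error holds at every position 0..8, and those are all the positions the trace ever visits, so the invariant □(error → ○¬error) is never violated.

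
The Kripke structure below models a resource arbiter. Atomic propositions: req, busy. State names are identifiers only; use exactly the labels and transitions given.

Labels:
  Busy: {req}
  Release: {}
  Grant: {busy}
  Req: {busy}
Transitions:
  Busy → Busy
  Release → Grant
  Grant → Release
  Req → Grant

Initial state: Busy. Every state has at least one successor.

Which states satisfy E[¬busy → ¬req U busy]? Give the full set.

States satisfying ¬busy → ¬req: {Release, Grant, Req}.
States satisfying busy: {Grant, Req}.
States satisfying E[¬busy → ¬req U busy]: {Release, Grant, Req}.

{Release, Grant, Req}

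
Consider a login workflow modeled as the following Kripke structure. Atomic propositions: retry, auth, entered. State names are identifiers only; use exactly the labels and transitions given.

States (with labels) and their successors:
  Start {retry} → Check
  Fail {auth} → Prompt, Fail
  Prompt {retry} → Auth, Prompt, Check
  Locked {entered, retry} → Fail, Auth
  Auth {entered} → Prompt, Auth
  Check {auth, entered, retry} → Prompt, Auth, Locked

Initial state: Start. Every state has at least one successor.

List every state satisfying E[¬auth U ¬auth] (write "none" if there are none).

{Start, Prompt, Locked, Auth}

States satisfying ¬auth: {Start, Prompt, Locked, Auth}.
States satisfying E[¬auth U ¬auth]: {Start, Prompt, Locked, Auth}.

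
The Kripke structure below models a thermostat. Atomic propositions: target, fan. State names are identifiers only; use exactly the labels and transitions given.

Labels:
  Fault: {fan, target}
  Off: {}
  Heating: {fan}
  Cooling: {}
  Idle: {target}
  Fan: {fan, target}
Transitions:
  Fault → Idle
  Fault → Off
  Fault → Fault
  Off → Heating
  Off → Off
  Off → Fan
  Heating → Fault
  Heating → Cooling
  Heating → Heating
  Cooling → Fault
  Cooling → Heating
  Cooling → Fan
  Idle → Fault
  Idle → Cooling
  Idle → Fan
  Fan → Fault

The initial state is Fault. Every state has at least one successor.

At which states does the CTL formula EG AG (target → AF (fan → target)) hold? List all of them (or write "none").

{Fault, Off, Heating, Cooling, Idle, Fan}

States satisfying AG (target → AF (fan → target)): {Fault, Off, Heating, Cooling, Idle, Fan}.
States satisfying EG AG (target → AF (fan → target)): {Fault, Off, Heating, Cooling, Idle, Fan}.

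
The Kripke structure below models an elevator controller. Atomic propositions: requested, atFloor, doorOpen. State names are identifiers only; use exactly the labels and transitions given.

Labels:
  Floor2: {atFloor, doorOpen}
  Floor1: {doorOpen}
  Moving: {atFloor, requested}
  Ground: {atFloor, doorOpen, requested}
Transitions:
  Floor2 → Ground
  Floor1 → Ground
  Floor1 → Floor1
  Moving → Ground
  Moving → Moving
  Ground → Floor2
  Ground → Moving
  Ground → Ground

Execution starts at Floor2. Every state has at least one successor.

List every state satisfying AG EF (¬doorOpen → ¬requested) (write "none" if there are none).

States satisfying EF (¬doorOpen → ¬requested): {Floor2, Floor1, Moving, Ground}.
States satisfying AG EF (¬doorOpen → ¬requested): {Floor2, Floor1, Moving, Ground}.

{Floor2, Floor1, Moving, Ground}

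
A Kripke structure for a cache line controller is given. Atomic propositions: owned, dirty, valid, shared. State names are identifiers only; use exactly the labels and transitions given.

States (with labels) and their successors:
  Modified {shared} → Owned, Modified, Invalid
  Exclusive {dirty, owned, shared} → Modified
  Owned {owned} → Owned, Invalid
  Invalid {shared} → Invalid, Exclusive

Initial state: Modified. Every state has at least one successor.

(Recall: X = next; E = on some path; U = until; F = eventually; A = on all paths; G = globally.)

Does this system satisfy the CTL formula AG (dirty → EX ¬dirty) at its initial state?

States satisfying dirty → EX ¬dirty: {Modified, Exclusive, Owned, Invalid}.
States satisfying AG (dirty → EX ¬dirty): {Modified, Exclusive, Owned, Invalid}.
Every state reachable from Modified satisfies dirty → EX ¬dirty.
Modified ∈ Sat(AG (dirty → EX ¬dirty)).

Satisfied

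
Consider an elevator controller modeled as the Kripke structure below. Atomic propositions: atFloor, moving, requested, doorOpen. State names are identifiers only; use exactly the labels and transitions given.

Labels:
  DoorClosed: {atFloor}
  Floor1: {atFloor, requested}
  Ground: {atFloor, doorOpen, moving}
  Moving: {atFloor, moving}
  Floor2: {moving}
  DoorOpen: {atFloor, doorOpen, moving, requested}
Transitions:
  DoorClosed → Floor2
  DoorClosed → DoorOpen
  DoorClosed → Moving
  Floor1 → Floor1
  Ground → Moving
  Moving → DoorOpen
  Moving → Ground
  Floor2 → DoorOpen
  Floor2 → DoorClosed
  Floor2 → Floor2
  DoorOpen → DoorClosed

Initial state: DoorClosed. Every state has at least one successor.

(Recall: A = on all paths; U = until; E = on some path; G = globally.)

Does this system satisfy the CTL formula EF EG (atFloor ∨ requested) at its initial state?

States satisfying EG (atFloor ∨ requested): {DoorClosed, Floor1, Ground, Moving, DoorOpen}.
States satisfying EF EG (atFloor ∨ requested): {DoorClosed, Floor1, Ground, Moving, Floor2, DoorOpen}.
Some path from DoorClosed reaches a state where EG (atFloor ∨ requested) holds.
DoorClosed ∈ Sat(EF EG (atFloor ∨ requested)).

Yes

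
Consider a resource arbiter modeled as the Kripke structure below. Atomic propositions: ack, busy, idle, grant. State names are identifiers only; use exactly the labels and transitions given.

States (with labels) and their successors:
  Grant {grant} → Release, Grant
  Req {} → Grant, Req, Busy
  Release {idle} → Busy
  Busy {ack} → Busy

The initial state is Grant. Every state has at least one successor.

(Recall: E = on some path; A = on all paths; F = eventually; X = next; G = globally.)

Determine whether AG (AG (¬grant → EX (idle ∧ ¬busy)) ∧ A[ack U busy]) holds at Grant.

States satisfying AG (¬grant → EX (idle ∧ ¬busy)) ∧ A[ack U busy]: ∅.
States satisfying AG (AG (¬grant → EX (idle ∧ ¬busy)) ∧ A[ack U busy]): ∅.
Busy is reachable from Grant and violates AG (¬grant → EX (idle ∧ ¬busy)) ∧ A[ack U busy], so AG fails at Grant.
Grant ∉ Sat(AG (AG (¬grant → EX (idle ∧ ¬busy)) ∧ A[ack U busy])).

No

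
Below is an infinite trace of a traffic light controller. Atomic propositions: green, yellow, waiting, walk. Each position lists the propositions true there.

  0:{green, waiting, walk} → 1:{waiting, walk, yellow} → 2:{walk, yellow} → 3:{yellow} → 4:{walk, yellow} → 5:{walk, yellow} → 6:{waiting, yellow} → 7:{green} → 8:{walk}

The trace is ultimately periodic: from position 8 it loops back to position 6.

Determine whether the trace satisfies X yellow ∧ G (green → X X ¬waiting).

The position after 0 is 1; yellow is true there.
green → X X ¬waiting must hold at every position from 0 onward. It fails at position 7, so G (green → X X ¬waiting) is false.
Positions where green holds: 0, 7.
Check X X ¬waiting at each: 0→ok, 7→fails.
At position 0: X yellow is true; G (green → X X ¬waiting) is false; so X yellow ∧ G (green → X X ¬waiting) is false.

Does not hold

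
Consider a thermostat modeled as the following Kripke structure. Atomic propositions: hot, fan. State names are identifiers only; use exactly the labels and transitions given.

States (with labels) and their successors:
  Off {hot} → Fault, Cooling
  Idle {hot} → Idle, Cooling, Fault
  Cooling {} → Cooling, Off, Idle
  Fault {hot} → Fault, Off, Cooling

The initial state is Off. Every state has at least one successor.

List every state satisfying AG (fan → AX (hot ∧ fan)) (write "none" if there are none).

{Off, Idle, Cooling, Fault}

States satisfying fan → AX (hot ∧ fan): {Off, Idle, Cooling, Fault}.
States satisfying AG (fan → AX (hot ∧ fan)): {Off, Idle, Cooling, Fault}.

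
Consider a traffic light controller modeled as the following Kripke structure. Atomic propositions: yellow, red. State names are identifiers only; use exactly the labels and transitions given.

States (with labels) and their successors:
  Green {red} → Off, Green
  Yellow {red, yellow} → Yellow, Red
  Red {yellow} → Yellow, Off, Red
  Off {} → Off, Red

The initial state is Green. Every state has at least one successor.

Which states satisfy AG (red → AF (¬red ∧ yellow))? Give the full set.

none

States satisfying red → AF (¬red ∧ yellow): {Red, Off}.
States satisfying AG (red → AF (¬red ∧ yellow)): ∅.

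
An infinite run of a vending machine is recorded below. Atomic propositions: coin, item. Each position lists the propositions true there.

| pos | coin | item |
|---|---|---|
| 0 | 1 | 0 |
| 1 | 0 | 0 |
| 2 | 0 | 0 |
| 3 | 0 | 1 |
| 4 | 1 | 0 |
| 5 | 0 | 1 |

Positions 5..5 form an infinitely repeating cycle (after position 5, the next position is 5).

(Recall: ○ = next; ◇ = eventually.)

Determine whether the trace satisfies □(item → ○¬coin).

item → ○¬coin must hold at every position from 0 onward. It fails at position 3, so □(item → ○¬coin) is false.
Positions where item holds: 3, 5.
Check ○¬coin at each: 3→fails, 5→ok.

Violated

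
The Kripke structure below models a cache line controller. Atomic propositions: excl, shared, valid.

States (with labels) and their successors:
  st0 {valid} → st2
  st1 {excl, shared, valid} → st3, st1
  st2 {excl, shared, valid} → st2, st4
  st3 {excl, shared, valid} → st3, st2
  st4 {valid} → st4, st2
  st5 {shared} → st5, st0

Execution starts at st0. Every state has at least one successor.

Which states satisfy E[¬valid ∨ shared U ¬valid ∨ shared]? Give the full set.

{st1, st2, st3, st5}

States satisfying ¬valid ∨ shared: {st1, st2, st3, st5}.
States satisfying E[¬valid ∨ shared U ¬valid ∨ shared]: {st1, st2, st3, st5}.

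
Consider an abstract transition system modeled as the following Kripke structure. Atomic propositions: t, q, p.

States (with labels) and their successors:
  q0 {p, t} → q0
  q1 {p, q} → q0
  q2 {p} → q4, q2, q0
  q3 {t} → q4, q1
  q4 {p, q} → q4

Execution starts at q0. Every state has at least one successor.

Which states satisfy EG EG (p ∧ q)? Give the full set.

{q4}

States satisfying EG (p ∧ q): {q4}.
States satisfying EG EG (p ∧ q): {q4}.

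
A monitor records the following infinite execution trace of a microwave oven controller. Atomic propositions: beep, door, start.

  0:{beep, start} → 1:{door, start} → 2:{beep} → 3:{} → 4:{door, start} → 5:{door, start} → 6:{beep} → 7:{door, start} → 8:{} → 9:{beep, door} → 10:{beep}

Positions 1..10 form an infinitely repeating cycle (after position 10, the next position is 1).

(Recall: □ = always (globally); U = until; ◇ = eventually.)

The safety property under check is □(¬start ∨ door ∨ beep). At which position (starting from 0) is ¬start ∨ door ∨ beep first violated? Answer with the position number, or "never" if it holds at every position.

¬start ∨ door ∨ beep holds at every position 0..10, and those are all the positions the trace ever visits, so the invariant □(¬start ∨ door ∨ beep) is never violated.

never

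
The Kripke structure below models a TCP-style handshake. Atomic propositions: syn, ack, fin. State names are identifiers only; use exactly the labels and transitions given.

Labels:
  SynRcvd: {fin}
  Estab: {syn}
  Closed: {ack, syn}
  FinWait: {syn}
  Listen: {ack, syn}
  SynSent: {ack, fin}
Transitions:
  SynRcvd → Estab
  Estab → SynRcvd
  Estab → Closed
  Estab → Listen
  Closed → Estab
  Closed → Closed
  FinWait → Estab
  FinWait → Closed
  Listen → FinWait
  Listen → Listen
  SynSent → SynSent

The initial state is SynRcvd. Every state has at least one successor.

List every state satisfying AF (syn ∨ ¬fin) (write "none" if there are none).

States satisfying syn ∨ ¬fin: {Estab, Closed, FinWait, Listen}.
States satisfying AF (syn ∨ ¬fin): {SynRcvd, Estab, Closed, FinWait, Listen}.

{SynRcvd, Estab, Closed, FinWait, Listen}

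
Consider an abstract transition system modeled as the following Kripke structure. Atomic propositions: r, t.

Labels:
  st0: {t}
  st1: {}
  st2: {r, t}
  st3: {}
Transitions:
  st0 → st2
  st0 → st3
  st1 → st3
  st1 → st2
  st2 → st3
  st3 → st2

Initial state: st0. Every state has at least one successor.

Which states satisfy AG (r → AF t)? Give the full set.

States satisfying r → AF t: {st0, st1, st2, st3}.
States satisfying AG (r → AF t): {st0, st1, st2, st3}.

{st0, st1, st2, st3}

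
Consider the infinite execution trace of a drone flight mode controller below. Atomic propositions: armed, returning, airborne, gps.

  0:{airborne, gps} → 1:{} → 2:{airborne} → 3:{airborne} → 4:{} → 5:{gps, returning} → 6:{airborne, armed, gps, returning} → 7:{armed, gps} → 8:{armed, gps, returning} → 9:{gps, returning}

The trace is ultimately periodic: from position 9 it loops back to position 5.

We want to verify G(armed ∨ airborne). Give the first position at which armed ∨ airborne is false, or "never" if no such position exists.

Check armed ∨ airborne at each position in order: 0 ✓.
At position 1 the labels are {}, so armed ∨ airborne is false there. This is the first violation.

1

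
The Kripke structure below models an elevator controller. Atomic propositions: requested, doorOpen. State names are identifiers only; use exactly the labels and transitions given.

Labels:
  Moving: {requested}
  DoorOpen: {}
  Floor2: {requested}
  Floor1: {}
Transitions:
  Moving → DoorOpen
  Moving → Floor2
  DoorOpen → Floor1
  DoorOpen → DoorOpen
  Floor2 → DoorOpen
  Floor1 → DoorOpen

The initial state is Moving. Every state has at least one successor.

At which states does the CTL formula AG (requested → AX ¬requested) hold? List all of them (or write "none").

States satisfying requested → AX ¬requested: {DoorOpen, Floor2, Floor1}.
States satisfying AG (requested → AX ¬requested): {DoorOpen, Floor2, Floor1}.

{DoorOpen, Floor2, Floor1}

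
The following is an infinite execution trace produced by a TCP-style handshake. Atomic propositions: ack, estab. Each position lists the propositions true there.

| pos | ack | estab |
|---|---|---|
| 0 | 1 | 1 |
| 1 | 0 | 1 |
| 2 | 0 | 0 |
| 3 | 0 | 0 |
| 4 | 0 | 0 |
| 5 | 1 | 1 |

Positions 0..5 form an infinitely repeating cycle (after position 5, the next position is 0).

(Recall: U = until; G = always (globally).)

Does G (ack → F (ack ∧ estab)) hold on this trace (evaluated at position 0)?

ack → F (ack ∧ estab) holds at every position 0..5, and those are all positions ever visited, so G (ack → F (ack ∧ estab)) holds.
Positions where ack holds: 0, 5.
Check F (ack ∧ estab) at each: 0→ok, 5→ok.

Yes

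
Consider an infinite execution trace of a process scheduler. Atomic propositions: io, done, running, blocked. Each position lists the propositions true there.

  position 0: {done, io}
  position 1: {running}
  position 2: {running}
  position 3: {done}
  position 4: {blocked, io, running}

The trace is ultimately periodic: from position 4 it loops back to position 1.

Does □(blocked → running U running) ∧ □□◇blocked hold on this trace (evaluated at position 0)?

Satisfied

blocked → running U running holds at every position 0..4, and those are all positions ever visited, so □(blocked → running U running) holds.
Positions where blocked holds: 4.
Check running U running at each: 4→ok.
□◇blocked holds at every position 0..4, and those are all positions ever visited, so □□◇blocked holds.
At position 0: □(blocked → running U running) is true; □□◇blocked is true; so □(blocked → running U running) ∧ □□◇blocked is true.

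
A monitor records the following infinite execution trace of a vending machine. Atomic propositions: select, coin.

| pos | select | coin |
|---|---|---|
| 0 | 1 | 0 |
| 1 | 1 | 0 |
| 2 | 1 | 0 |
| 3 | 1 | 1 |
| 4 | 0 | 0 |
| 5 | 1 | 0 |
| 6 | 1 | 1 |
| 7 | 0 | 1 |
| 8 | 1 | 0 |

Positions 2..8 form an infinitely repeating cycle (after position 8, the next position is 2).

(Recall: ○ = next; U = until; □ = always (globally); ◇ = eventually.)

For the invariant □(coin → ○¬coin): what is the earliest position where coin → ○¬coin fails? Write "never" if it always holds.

6

Check coin → ○¬coin at each position in order: 0 ✓, 1 ✓, 2 ✓, 3 ✓, 4 ✓, 5 ✓.
At position 6 the labels are {coin, select} and the next position 7 has {coin}, so coin → ○¬coin is false there. This is the first violation.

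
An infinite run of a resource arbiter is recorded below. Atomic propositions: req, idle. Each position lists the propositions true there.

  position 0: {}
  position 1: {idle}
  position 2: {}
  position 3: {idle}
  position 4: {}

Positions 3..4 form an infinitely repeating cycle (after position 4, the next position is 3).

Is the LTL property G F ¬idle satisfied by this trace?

Satisfied

F ¬idle holds at every position 0..4, and those are all positions ever visited, so G F ¬idle holds.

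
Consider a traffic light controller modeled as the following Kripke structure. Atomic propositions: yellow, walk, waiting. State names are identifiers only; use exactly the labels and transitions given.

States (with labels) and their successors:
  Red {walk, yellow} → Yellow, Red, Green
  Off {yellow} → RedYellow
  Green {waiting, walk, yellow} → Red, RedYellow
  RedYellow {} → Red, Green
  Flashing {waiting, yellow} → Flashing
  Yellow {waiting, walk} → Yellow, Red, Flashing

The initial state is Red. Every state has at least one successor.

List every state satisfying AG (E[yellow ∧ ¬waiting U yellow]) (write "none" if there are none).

States satisfying E[yellow ∧ ¬waiting U yellow]: {Red, Off, Green, Flashing}.
States satisfying AG (E[yellow ∧ ¬waiting U yellow]): {Flashing}.

{Flashing}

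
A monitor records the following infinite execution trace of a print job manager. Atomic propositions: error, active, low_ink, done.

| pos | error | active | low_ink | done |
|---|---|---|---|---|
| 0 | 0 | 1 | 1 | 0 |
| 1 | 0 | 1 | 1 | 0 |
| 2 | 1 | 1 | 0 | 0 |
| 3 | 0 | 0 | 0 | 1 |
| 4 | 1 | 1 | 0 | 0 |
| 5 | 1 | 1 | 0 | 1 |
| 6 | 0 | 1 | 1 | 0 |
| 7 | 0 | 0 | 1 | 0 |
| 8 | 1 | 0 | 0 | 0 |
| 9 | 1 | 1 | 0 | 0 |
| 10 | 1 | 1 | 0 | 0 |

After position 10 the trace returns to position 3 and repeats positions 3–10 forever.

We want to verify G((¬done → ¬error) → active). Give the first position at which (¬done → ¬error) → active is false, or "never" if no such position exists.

Check (¬done → ¬error) → active at each position in order: 0 ✓, 1 ✓, 2 ✓.
At position 3 the labels are {done}, so (¬done → ¬error) → active is false there. This is the first violation.

3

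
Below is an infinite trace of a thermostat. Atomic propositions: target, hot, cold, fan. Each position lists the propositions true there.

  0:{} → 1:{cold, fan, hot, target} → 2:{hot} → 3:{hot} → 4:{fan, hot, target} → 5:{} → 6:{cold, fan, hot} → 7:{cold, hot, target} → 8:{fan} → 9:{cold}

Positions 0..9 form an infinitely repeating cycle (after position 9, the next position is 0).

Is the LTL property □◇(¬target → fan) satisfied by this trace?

◇(¬target → fan) holds at every position 0..9, and those are all positions ever visited, so □◇(¬target → fan) holds.

Holds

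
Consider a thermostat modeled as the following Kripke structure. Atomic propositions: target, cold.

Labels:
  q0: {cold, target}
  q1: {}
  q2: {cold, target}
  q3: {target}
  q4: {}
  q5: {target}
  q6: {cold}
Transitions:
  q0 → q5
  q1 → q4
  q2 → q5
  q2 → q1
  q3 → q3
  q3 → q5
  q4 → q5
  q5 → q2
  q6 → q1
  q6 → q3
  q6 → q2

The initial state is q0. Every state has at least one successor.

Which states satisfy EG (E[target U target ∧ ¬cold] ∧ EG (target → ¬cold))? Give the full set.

States satisfying E[target U target ∧ ¬cold] ∧ EG (target → ¬cold): {q3}.
States satisfying EG (E[target U target ∧ ¬cold] ∧ EG (target → ¬cold)): {q3}.

{q3}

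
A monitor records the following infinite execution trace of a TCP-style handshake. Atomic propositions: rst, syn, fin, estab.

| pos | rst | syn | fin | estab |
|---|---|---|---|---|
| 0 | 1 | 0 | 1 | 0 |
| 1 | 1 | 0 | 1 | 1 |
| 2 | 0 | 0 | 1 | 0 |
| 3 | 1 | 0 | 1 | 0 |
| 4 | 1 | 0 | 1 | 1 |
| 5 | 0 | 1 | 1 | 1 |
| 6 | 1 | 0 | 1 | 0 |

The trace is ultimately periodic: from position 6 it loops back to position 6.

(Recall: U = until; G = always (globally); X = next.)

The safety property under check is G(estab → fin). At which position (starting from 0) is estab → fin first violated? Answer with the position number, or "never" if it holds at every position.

never

estab → fin holds at every position 0..6, and those are all the positions the trace ever visits, so the invariant G(estab → fin) is never violated.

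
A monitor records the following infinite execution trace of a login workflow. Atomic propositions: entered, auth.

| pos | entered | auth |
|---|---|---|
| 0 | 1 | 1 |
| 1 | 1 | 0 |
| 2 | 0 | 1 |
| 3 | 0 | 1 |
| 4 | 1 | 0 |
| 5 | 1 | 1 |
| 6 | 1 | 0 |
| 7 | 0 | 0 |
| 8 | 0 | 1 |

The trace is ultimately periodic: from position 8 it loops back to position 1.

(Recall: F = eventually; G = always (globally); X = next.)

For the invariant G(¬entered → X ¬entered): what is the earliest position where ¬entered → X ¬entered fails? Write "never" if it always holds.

Check ¬entered → X ¬entered at each position in order: 0 ✓, 1 ✓, 2 ✓.
At position 3 the labels are {auth} and the next position 4 has {entered}, so ¬entered → X ¬entered is false there. This is the first violation.

3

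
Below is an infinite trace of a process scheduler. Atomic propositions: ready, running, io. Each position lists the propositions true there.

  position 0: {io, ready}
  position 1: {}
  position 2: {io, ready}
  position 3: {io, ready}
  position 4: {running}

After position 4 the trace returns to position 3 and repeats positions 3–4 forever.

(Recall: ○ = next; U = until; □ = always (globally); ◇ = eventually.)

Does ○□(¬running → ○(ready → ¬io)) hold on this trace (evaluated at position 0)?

The position after 0 is 1; □(¬running → ○(ready → ¬io)) is false there.

Violated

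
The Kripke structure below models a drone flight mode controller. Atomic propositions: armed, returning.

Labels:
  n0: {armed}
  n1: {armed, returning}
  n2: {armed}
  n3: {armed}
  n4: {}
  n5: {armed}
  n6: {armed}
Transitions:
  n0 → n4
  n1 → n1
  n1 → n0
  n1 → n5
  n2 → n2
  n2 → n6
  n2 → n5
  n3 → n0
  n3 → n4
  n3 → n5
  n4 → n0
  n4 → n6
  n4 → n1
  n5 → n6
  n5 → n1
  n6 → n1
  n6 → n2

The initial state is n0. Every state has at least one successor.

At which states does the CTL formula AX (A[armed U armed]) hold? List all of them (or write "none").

States satisfying A[armed U armed]: {n0, n1, n2, n3, n5, n6}.
States satisfying AX (A[armed U armed]): {n1, n2, n4, n5, n6}.

{n1, n2, n4, n5, n6}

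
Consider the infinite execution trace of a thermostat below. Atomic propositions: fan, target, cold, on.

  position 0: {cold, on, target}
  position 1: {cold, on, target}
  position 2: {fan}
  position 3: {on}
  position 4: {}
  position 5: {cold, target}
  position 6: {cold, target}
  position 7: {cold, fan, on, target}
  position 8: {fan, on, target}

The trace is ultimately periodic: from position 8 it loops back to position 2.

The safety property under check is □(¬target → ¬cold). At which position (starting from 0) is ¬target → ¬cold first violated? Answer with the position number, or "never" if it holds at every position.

¬target → ¬cold holds at every position 0..8, and those are all the positions the trace ever visits, so the invariant □(¬target → ¬cold) is never violated.

never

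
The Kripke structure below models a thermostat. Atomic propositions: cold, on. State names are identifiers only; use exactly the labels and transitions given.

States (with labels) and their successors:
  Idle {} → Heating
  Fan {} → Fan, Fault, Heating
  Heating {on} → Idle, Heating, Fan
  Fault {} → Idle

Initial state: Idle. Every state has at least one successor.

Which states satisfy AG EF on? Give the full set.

{Idle, Fan, Heating, Fault}

States satisfying EF on: {Idle, Fan, Heating, Fault}.
States satisfying AG EF on: {Idle, Fan, Heating, Fault}.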